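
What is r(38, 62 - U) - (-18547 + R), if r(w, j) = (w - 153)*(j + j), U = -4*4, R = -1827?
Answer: 2434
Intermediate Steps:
U = -16
r(w, j) = 2*j*(-153 + w) (r(w, j) = (-153 + w)*(2*j) = 2*j*(-153 + w))
r(38, 62 - U) - (-18547 + R) = 2*(62 - 1*(-16))*(-153 + 38) - (-18547 - 1827) = 2*(62 + 16)*(-115) - 1*(-20374) = 2*78*(-115) + 20374 = -17940 + 20374 = 2434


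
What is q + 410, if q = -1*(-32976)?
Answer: 33386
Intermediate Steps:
q = 32976
q + 410 = 32976 + 410 = 33386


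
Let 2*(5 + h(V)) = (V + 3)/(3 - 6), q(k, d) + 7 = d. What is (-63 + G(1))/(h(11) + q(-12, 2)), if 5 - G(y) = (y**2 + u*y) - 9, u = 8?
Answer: 174/37 ≈ 4.7027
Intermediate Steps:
q(k, d) = -7 + d
h(V) = -11/2 - V/6 (h(V) = -5 + ((V + 3)/(3 - 6))/2 = -5 + ((3 + V)/(-3))/2 = -5 + ((3 + V)*(-1/3))/2 = -5 + (-1 - V/3)/2 = -5 + (-1/2 - V/6) = -11/2 - V/6)
G(y) = 14 - y**2 - 8*y (G(y) = 5 - ((y**2 + 8*y) - 9) = 5 - (-9 + y**2 + 8*y) = 5 + (9 - y**2 - 8*y) = 14 - y**2 - 8*y)
(-63 + G(1))/(h(11) + q(-12, 2)) = (-63 + (14 - 1*1**2 - 8*1))/((-11/2 - 1/6*11) + (-7 + 2)) = (-63 + (14 - 1*1 - 8))/((-11/2 - 11/6) - 5) = (-63 + (14 - 1 - 8))/(-22/3 - 5) = (-63 + 5)/(-37/3) = -58*(-3/37) = 174/37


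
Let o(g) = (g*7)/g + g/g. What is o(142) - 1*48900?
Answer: -48892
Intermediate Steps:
o(g) = 8 (o(g) = (7*g)/g + 1 = 7 + 1 = 8)
o(142) - 1*48900 = 8 - 1*48900 = 8 - 48900 = -48892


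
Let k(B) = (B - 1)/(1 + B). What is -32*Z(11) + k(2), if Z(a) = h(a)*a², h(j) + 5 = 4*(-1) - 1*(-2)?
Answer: 81313/3 ≈ 27104.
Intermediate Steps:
h(j) = -7 (h(j) = -5 + (4*(-1) - 1*(-2)) = -5 + (-4 + 2) = -5 - 2 = -7)
Z(a) = -7*a²
k(B) = (-1 + B)/(1 + B)
-32*Z(11) + k(2) = -(-224)*11² + (-1 + 2)/(1 + 2) = -(-224)*121 + 1/3 = -32*(-847) + (⅓)*1 = 27104 + ⅓ = 81313/3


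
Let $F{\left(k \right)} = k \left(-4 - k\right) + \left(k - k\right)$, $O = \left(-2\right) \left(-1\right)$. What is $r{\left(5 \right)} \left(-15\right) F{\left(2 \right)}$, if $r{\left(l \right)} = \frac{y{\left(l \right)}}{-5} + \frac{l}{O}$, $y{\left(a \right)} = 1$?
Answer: $414$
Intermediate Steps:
$O = 2$
$F{\left(k \right)} = k \left(-4 - k\right)$ ($F{\left(k \right)} = k \left(-4 - k\right) + 0 = k \left(-4 - k\right)$)
$r{\left(l \right)} = - \frac{1}{5} + \frac{l}{2}$ ($r{\left(l \right)} = 1 \frac{1}{-5} + \frac{l}{2} = 1 \left(- \frac{1}{5}\right) + l \frac{1}{2} = - \frac{1}{5} + \frac{l}{2}$)
$r{\left(5 \right)} \left(-15\right) F{\left(2 \right)} = \left(- \frac{1}{5} + \frac{1}{2} \cdot 5\right) \left(-15\right) \left(\left(-1\right) 2 \left(4 + 2\right)\right) = \left(- \frac{1}{5} + \frac{5}{2}\right) \left(-15\right) \left(\left(-1\right) 2 \cdot 6\right) = \frac{23}{10} \left(-15\right) \left(-12\right) = \left(- \frac{69}{2}\right) \left(-12\right) = 414$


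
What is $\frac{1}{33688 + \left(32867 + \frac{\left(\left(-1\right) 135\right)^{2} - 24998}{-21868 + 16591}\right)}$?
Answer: $\frac{5277}{351217508} \approx 1.5025 \cdot 10^{-5}$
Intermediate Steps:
$\frac{1}{33688 + \left(32867 + \frac{\left(\left(-1\right) 135\right)^{2} - 24998}{-21868 + 16591}\right)} = \frac{1}{33688 + \left(32867 + \frac{\left(-135\right)^{2} - 24998}{-5277}\right)} = \frac{1}{33688 + \left(32867 + \left(18225 - 24998\right) \left(- \frac{1}{5277}\right)\right)} = \frac{1}{33688 + \left(32867 - - \frac{6773}{5277}\right)} = \frac{1}{33688 + \left(32867 + \frac{6773}{5277}\right)} = \frac{1}{33688 + \frac{173445932}{5277}} = \frac{1}{\frac{351217508}{5277}} = \frac{5277}{351217508}$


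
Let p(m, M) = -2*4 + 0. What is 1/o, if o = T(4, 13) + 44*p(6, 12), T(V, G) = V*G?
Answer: -1/300 ≈ -0.0033333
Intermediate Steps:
T(V, G) = G*V
p(m, M) = -8 (p(m, M) = -8 + 0 = -8)
o = -300 (o = 13*4 + 44*(-8) = 52 - 352 = -300)
1/o = 1/(-300) = -1/300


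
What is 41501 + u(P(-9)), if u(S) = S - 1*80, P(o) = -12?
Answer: 41409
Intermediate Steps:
u(S) = -80 + S (u(S) = S - 80 = -80 + S)
41501 + u(P(-9)) = 41501 + (-80 - 12) = 41501 - 92 = 41409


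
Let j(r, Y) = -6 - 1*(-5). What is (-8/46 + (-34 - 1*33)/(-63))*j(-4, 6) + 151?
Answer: 217510/1449 ≈ 150.11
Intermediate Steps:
j(r, Y) = -1 (j(r, Y) = -6 + 5 = -1)
(-8/46 + (-34 - 1*33)/(-63))*j(-4, 6) + 151 = (-8/46 + (-34 - 1*33)/(-63))*(-1) + 151 = (-8*1/46 + (-34 - 33)*(-1/63))*(-1) + 151 = (-4/23 - 67*(-1/63))*(-1) + 151 = (-4/23 + 67/63)*(-1) + 151 = (1289/1449)*(-1) + 151 = -1289/1449 + 151 = 217510/1449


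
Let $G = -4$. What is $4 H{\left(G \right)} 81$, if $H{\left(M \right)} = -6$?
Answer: $-1944$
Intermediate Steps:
$4 H{\left(G \right)} 81 = 4 \left(-6\right) 81 = \left(-24\right) 81 = -1944$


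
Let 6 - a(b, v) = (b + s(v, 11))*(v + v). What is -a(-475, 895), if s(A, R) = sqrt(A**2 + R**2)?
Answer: -850256 + 1790*sqrt(801146) ≈ 7.5192e+5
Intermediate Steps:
a(b, v) = 6 - 2*v*(b + sqrt(121 + v**2)) (a(b, v) = 6 - (b + sqrt(v**2 + 11**2))*(v + v) = 6 - (b + sqrt(v**2 + 121))*2*v = 6 - (b + sqrt(121 + v**2))*2*v = 6 - 2*v*(b + sqrt(121 + v**2)))
-a(-475, 895) = -(6 - 2*(-475)*895 - 2*895*sqrt(121 + 895**2)) = -(6 + 850250 - 2*895*sqrt(121 + 801025)) = -(6 + 850250 - 2*895*sqrt(801146)) = -(6 + 850250 - 1790*sqrt(801146)) = -(850256 - 1790*sqrt(801146)) = -850256 + 1790*sqrt(801146)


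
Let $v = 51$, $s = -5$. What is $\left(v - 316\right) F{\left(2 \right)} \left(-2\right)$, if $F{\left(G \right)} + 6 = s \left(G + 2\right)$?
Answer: $-13780$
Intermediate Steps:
$F{\left(G \right)} = -16 - 5 G$ ($F{\left(G \right)} = -6 - 5 \left(G + 2\right) = -6 - 5 \left(2 + G\right) = -6 - \left(10 + 5 G\right) = -16 - 5 G$)
$\left(v - 316\right) F{\left(2 \right)} \left(-2\right) = \left(51 - 316\right) \left(-16 - 10\right) \left(-2\right) = - 265 \left(-16 - 10\right) \left(-2\right) = \left(-265\right) \left(-26\right) \left(-2\right) = 6890 \left(-2\right) = -13780$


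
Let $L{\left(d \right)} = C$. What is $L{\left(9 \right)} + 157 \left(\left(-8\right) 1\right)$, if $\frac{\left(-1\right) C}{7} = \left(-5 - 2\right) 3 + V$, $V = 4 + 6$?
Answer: $-1179$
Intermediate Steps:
$V = 10$
$C = 77$ ($C = - 7 \left(\left(-5 - 2\right) 3 + 10\right) = - 7 \left(\left(-7\right) 3 + 10\right) = - 7 \left(-21 + 10\right) = \left(-7\right) \left(-11\right) = 77$)
$L{\left(d \right)} = 77$
$L{\left(9 \right)} + 157 \left(\left(-8\right) 1\right) = 77 + 157 \left(\left(-8\right) 1\right) = 77 + 157 \left(-8\right) = 77 - 1256 = -1179$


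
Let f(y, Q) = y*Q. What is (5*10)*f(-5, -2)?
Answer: 500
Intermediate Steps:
f(y, Q) = Q*y
(5*10)*f(-5, -2) = (5*10)*(-2*(-5)) = 50*10 = 500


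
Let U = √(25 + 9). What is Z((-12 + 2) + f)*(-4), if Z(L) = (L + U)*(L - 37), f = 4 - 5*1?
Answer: -2112 + 192*√34 ≈ -992.46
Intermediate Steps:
f = -1 (f = 4 - 5 = -1)
U = √34 ≈ 5.8309
Z(L) = (-37 + L)*(L + √34) (Z(L) = (L + √34)*(L - 37) = (L + √34)*(-37 + L) = (-37 + L)*(L + √34))
Z((-12 + 2) + f)*(-4) = (((-12 + 2) - 1)² - 37*((-12 + 2) - 1) - 37*√34 + ((-12 + 2) - 1)*√34)*(-4) = ((-10 - 1)² - 37*(-10 - 1) - 37*√34 + (-10 - 1)*√34)*(-4) = ((-11)² - 37*(-11) - 37*√34 - 11*√34)*(-4) = (121 + 407 - 37*√34 - 11*√34)*(-4) = (528 - 48*√34)*(-4) = -2112 + 192*√34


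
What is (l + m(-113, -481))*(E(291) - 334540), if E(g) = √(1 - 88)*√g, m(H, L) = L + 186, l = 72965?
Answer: -24311021800 + 218010*I*√2813 ≈ -2.4311e+10 + 1.1563e+7*I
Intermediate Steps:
m(H, L) = 186 + L
E(g) = I*√87*√g (E(g) = √(-87)*√g = (I*√87)*√g = I*√87*√g)
(l + m(-113, -481))*(E(291) - 334540) = (72965 + (186 - 481))*(I*√87*√291 - 334540) = (72965 - 295)*(3*I*√2813 - 334540) = 72670*(-334540 + 3*I*√2813) = -24311021800 + 218010*I*√2813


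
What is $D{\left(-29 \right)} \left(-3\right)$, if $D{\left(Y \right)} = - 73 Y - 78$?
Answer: $-6117$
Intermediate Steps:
$D{\left(Y \right)} = -78 - 73 Y$
$D{\left(-29 \right)} \left(-3\right) = \left(-78 - -2117\right) \left(-3\right) = \left(-78 + 2117\right) \left(-3\right) = 2039 \left(-3\right) = -6117$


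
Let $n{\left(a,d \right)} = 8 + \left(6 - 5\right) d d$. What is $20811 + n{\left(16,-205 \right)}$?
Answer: $62844$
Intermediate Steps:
$n{\left(a,d \right)} = 8 + d^{2}$ ($n{\left(a,d \right)} = 8 + \left(6 - 5\right) d^{2} = 8 + 1 d^{2} = 8 + d^{2}$)
$20811 + n{\left(16,-205 \right)} = 20811 + \left(8 + \left(-205\right)^{2}\right) = 20811 + \left(8 + 42025\right) = 20811 + 42033 = 62844$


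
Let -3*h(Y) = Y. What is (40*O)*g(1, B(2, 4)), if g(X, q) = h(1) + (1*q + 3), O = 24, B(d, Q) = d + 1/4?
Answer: 4720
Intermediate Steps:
h(Y) = -Y/3
B(d, Q) = 1/4 + d (B(d, Q) = d + 1/4 = 1/4 + d)
g(X, q) = 8/3 + q (g(X, q) = -1/3*1 + (1*q + 3) = -1/3 + (q + 3) = -1/3 + (3 + q) = 8/3 + q)
(40*O)*g(1, B(2, 4)) = (40*24)*(8/3 + (1/4 + 2)) = 960*(8/3 + 9/4) = 960*(59/12) = 4720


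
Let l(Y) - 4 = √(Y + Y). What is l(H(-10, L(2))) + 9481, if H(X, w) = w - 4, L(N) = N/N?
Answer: 9485 + I*√6 ≈ 9485.0 + 2.4495*I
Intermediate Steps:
L(N) = 1
H(X, w) = -4 + w
l(Y) = 4 + √2*√Y (l(Y) = 4 + √(Y + Y) = 4 + √(2*Y) = 4 + √2*√Y)
l(H(-10, L(2))) + 9481 = (4 + √2*√(-4 + 1)) + 9481 = (4 + √2*√(-3)) + 9481 = (4 + √2*(I*√3)) + 9481 = (4 + I*√6) + 9481 = 9485 + I*√6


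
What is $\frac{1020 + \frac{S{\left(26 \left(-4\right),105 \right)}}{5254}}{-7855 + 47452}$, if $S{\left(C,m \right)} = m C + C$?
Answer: $\frac{2674028}{104021319} \approx 0.025707$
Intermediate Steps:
$S{\left(C,m \right)} = C + C m$ ($S{\left(C,m \right)} = C m + C = C + C m$)
$\frac{1020 + \frac{S{\left(26 \left(-4\right),105 \right)}}{5254}}{-7855 + 47452} = \frac{1020 + \frac{26 \left(-4\right) \left(1 + 105\right)}{5254}}{-7855 + 47452} = \frac{1020 + \left(-104\right) 106 \cdot \frac{1}{5254}}{39597} = \left(1020 - \frac{5512}{2627}\right) \frac{1}{39597} = \frac{2674028}{2627} \cdot \frac{1}{39597} = \frac{2674028}{104021319}$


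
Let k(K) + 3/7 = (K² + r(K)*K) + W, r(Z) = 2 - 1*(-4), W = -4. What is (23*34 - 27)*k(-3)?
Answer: -70970/7 ≈ -10139.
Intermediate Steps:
r(Z) = 6 (r(Z) = 2 + 4 = 6)
k(K) = -31/7 + K² + 6*K (k(K) = -3/7 + ((K² + 6*K) - 4) = -3/7 + (-4 + K² + 6*K) = -31/7 + K² + 6*K)
(23*34 - 27)*k(-3) = (23*34 - 27)*(-31/7 + (-3)² + 6*(-3)) = (782 - 27)*(-31/7 + 9 - 18) = 755*(-94/7) = -70970/7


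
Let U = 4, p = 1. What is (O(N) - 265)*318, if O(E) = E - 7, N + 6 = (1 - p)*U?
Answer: -88404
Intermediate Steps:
N = -6 (N = -6 + (1 - 1*1)*4 = -6 + (1 - 1)*4 = -6 + 0*4 = -6 + 0 = -6)
O(E) = -7 + E
(O(N) - 265)*318 = ((-7 - 6) - 265)*318 = (-13 - 265)*318 = -278*318 = -88404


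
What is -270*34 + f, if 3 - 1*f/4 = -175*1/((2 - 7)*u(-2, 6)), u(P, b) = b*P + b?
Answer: -27434/3 ≈ -9144.7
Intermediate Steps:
u(P, b) = b + P*b (u(P, b) = P*b + b = b + P*b)
f = 106/3 (f = 12 - (-700)/((6*(1 - 2))*(2 - 7)) = 12 - (-700)/((6*(-1))*(-5)) = 12 - (-700)/((-6*(-5))) = 12 - (-700)/30 = 12 - 4*(-35/6) = 12 + 70/3 = 106/3 ≈ 35.333)
-270*34 + f = -270*34 + 106/3 = -9180 + 106/3 = -27434/3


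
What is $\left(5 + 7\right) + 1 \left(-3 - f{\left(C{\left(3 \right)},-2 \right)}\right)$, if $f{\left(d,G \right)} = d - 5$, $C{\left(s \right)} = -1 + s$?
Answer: $12$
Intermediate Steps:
$f{\left(d,G \right)} = -5 + d$
$\left(5 + 7\right) + 1 \left(-3 - f{\left(C{\left(3 \right)},-2 \right)}\right) = \left(5 + 7\right) + 1 \left(-3 - \left(-5 + \left(-1 + 3\right)\right)\right) = 12 + 1 \left(-3 - \left(-5 + 2\right)\right) = 12 + 1 \left(-3 - -3\right) = 12 + 1 \left(-3 + 3\right) = 12 + 1 \cdot 0 = 12 + 0 = 12$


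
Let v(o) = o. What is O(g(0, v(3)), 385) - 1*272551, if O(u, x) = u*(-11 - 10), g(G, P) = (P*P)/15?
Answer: -1362818/5 ≈ -2.7256e+5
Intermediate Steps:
g(G, P) = P²/15 (g(G, P) = P²*(1/15) = P²/15)
O(u, x) = -21*u (O(u, x) = u*(-21) = -21*u)
O(g(0, v(3)), 385) - 1*272551 = -7*3²/5 - 1*272551 = -7*9/5 - 272551 = -21*⅗ - 272551 = -63/5 - 272551 = -1362818/5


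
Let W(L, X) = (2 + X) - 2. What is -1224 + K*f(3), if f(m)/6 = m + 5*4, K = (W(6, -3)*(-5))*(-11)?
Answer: -23994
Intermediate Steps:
W(L, X) = X
K = -165 (K = -3*(-5)*(-11) = 15*(-11) = -165)
f(m) = 120 + 6*m (f(m) = 6*(m + 5*4) = 6*(m + 20) = 6*(20 + m) = 120 + 6*m)
-1224 + K*f(3) = -1224 - 165*(120 + 6*3) = -1224 - 165*(120 + 18) = -1224 - 165*138 = -1224 - 22770 = -23994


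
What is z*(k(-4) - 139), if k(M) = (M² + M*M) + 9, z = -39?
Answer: 3822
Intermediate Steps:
k(M) = 9 + 2*M² (k(M) = (M² + M²) + 9 = 2*M² + 9 = 9 + 2*M²)
z*(k(-4) - 139) = -39*((9 + 2*(-4)²) - 139) = -39*((9 + 2*16) - 139) = -39*((9 + 32) - 139) = -39*(41 - 139) = -39*(-98) = 3822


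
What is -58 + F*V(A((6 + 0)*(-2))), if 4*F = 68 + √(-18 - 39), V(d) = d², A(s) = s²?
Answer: 352454 + 5184*I*√57 ≈ 3.5245e+5 + 39138.0*I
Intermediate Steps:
F = 17 + I*√57/4 (F = (68 + √(-18 - 39))/4 = (68 + √(-57))/4 = (68 + I*√57)/4 = 17 + I*√57/4 ≈ 17.0 + 1.8875*I)
-58 + F*V(A((6 + 0)*(-2))) = -58 + (17 + I*√57/4)*(((6 + 0)*(-2))²)² = -58 + (17 + I*√57/4)*((6*(-2))²)² = -58 + (17 + I*√57/4)*((-12)²)² = -58 + (17 + I*√57/4)*144² = -58 + (17 + I*√57/4)*20736 = -58 + (352512 + 5184*I*√57) = 352454 + 5184*I*√57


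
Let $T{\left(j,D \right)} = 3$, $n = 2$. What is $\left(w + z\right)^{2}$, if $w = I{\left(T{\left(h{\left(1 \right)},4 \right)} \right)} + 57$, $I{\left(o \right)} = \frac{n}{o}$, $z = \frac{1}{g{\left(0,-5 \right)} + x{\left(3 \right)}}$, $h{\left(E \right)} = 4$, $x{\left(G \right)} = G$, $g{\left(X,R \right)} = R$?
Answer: $\frac{117649}{36} \approx 3268.0$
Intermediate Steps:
$z = - \frac{1}{2}$ ($z = \frac{1}{-5 + 3} = \frac{1}{-2} = - \frac{1}{2} \approx -0.5$)
$I{\left(o \right)} = \frac{2}{o}$
$w = \frac{173}{3}$ ($w = \frac{2}{3} + 57 = \frac{173}{3} \approx 57.667$)
$\left(w + z\right)^{2} = \left(\frac{173}{3} - \frac{1}{2}\right)^{2} = \left(\frac{343}{6}\right)^{2} = \frac{117649}{36}$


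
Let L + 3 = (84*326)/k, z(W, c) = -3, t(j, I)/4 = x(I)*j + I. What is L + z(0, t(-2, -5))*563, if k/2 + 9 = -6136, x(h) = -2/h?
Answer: -10411032/6145 ≈ -1694.2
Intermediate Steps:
k = -12290 (k = -18 + 2*(-6136) = -18 - 12272 = -12290)
t(j, I) = 4*I - 8*j/I (t(j, I) = 4*((-2/I)*j + I) = 4*(-2*j/I + I) = 4*(I - 2*j/I) = 4*I - 8*j/I)
L = -32127/6145 (L = -3 + (84*326)/(-12290) = -3 + 27384*(-1/12290) = -3 - 13692/6145 = -32127/6145 ≈ -5.2281)
L + z(0, t(-2, -5))*563 = -32127/6145 - 3*563 = -32127/6145 - 1689 = -10411032/6145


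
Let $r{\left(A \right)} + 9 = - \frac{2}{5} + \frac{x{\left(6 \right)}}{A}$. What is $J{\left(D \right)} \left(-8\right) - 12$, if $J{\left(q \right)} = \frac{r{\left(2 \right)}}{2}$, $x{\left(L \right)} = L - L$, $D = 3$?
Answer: $\frac{128}{5} \approx 25.6$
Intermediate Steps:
$x{\left(L \right)} = 0$
$r{\left(A \right)} = - \frac{47}{5}$ ($r{\left(A \right)} = -9 + \left(- \frac{2}{5} + \frac{0}{A}\right) = -9 + \left(\left(-2\right) \frac{1}{5} + 0\right) = -9 + \left(- \frac{2}{5} + 0\right) = -9 - \frac{2}{5} = - \frac{47}{5}$)
$J{\left(q \right)} = - \frac{47}{10}$ ($J{\left(q \right)} = - \frac{47}{5 \cdot 2} = \left(- \frac{47}{5}\right) \frac{1}{2} = - \frac{47}{10}$)
$J{\left(D \right)} \left(-8\right) - 12 = \left(- \frac{47}{10}\right) \left(-8\right) - 12 = \frac{188}{5} - 12 = \frac{128}{5}$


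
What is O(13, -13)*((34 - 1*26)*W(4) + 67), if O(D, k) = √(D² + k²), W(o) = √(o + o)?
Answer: 416 + 871*√2 ≈ 1647.8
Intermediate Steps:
W(o) = √2*√o (W(o) = √(2*o) = √2*√o)
O(13, -13)*((34 - 1*26)*W(4) + 67) = √(13² + (-13)²)*((34 - 1*26)*(√2*√4) + 67) = √(169 + 169)*((34 - 26)*(√2*2) + 67) = √338*(8*(2*√2) + 67) = (13*√2)*(16*√2 + 67) = (13*√2)*(67 + 16*√2) = 13*√2*(67 + 16*√2)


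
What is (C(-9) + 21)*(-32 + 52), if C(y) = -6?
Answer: 300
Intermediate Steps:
(C(-9) + 21)*(-32 + 52) = (-6 + 21)*(-32 + 52) = 15*20 = 300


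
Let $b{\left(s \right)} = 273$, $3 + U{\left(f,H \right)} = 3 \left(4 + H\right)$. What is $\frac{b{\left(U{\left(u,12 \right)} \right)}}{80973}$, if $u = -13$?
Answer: $\frac{91}{26991} \approx 0.0033715$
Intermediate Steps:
$U{\left(f,H \right)} = 9 + 3 H$ ($U{\left(f,H \right)} = -3 + 3 \left(4 + H\right) = -3 + \left(12 + 3 H\right) = 9 + 3 H$)
$\frac{b{\left(U{\left(u,12 \right)} \right)}}{80973} = \frac{273}{80973} = 273 \cdot \frac{1}{80973} = \frac{91}{26991}$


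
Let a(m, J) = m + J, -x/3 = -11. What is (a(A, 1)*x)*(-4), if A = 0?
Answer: -132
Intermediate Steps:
x = 33 (x = -3*(-11) = 33)
a(m, J) = J + m
(a(A, 1)*x)*(-4) = ((1 + 0)*33)*(-4) = (1*33)*(-4) = 33*(-4) = -132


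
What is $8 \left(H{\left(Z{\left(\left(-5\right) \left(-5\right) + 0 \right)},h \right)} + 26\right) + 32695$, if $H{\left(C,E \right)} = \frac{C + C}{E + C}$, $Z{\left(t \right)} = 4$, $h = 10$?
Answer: $\frac{230353}{7} \approx 32908.0$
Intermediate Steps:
$H{\left(C,E \right)} = \frac{2 C}{C + E}$
$8 \left(H{\left(Z{\left(\left(-5\right) \left(-5\right) + 0 \right)},h \right)} + 26\right) + 32695 = 8 \left(2 \cdot 4 \frac{1}{4 + 10} + 26\right) + 32695 = 8 \left(2 \cdot 4 \cdot \frac{1}{14} + 26\right) + 32695 = 8 \left(\frac{4}{7} + 26\right) + 32695 = 8 \cdot \frac{186}{7} + 32695 = \frac{1488}{7} + 32695 = \frac{230353}{7}$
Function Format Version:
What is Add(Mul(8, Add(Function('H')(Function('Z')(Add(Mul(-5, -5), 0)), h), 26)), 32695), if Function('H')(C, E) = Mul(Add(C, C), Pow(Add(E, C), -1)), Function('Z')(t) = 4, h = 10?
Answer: Rational(230353, 7) ≈ 32908.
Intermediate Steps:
Function('H')(C, E) = Mul(2, C, Pow(Add(C, E), -1)) (Function('H')(C, E) = Mul(Mul(2, C), Pow(Add(C, E), -1)) = Mul(2, C, Pow(Add(C, E), -1)))
Add(Mul(8, Add(Function('H')(Function('Z')(Add(Mul(-5, -5), 0)), h), 26)), 32695) = Add(Mul(8, Add(Mul(2, 4, Pow(Add(4, 10), -1)), 26)), 32695) = Add(Mul(8, Add(Mul(2, 4, Pow(14, -1)), 26)), 32695) = Add(Mul(8, Add(Mul(2, 4, Rational(1, 14)), 26)), 32695) = Add(Mul(8, Add(Rational(4, 7), 26)), 32695) = Add(Mul(8, Rational(186, 7)), 32695) = Add(Rational(1488, 7), 32695) = Rational(230353, 7)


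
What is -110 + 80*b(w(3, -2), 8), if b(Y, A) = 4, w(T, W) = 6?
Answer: 210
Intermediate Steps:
-110 + 80*b(w(3, -2), 8) = -110 + 80*4 = -110 + 320 = 210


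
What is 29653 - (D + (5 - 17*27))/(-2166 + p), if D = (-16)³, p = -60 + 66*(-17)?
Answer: 49636847/1674 ≈ 29652.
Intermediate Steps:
p = -1182 (p = -60 - 1122 = -1182)
D = -4096
29653 - (D + (5 - 17*27))/(-2166 + p) = 29653 - (-4096 + (5 - 17*27))/(-2166 - 1182) = 29653 - (-4096 + (5 - 459))/(-3348) = 29653 - (-4096 - 454)*(-1)/3348 = 29653 - (-4550)*(-1)/3348 = 29653 - 1*2275/1674 = 29653 - 2275/1674 = 49636847/1674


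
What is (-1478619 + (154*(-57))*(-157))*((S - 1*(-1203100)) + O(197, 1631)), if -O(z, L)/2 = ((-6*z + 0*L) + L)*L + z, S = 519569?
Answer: -25885562301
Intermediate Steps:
O(z, L) = -2*z - 2*L*(L - 6*z) (O(z, L) = -2*(((-6*z + 0*L) + L)*L + z) = -2*(((-6*z + 0) + L)*L + z) = -2*((-6*z + L)*L + z) = -2*((L - 6*z)*L + z) = -2*(L*(L - 6*z) + z) = -2*(z + L*(L - 6*z)) = -2*z - 2*L*(L - 6*z))
(-1478619 + (154*(-57))*(-157))*((S - 1*(-1203100)) + O(197, 1631)) = (-1478619 + (154*(-57))*(-157))*((519569 - 1*(-1203100)) + (-2*197 - 2*1631² + 12*1631*197)) = (-1478619 - 8778*(-157))*((519569 + 1203100) + (-394 - 2*2660161 + 3855684)) = (-1478619 + 1378146)*(1722669 + (-394 - 5320322 + 3855684)) = -100473*(1722669 - 1465032) = -100473*257637 = -25885562301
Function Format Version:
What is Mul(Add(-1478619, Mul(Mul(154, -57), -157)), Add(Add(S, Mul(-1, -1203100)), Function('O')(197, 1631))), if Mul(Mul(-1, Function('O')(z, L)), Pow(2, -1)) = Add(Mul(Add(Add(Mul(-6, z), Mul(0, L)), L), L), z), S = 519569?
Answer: -25885562301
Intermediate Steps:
Function('O')(z, L) = Add(Mul(-2, z), Mul(-2, L, Add(L, Mul(-6, z)))) (Function('O')(z, L) = Mul(-2, Add(Mul(Add(Add(Mul(-6, z), Mul(0, L)), L), L), z)) = Mul(-2, Add(Mul(Add(Add(Mul(-6, z), 0), L), L), z)) = Mul(-2, Add(Mul(Add(Mul(-6, z), L), L), z)) = Mul(-2, Add(Mul(Add(L, Mul(-6, z)), L), z)) = Mul(-2, Add(Mul(L, Add(L, Mul(-6, z))), z)) = Mul(-2, Add(z, Mul(L, Add(L, Mul(-6, z))))) = Add(Mul(-2, z), Mul(-2, L, Add(L, Mul(-6, z)))))
Mul(Add(-1478619, Mul(Mul(154, -57), -157)), Add(Add(S, Mul(-1, -1203100)), Function('O')(197, 1631))) = Mul(Add(-1478619, Mul(Mul(154, -57), -157)), Add(Add(519569, Mul(-1, -1203100)), Add(Mul(-2, 197), Mul(-2, Pow(1631, 2)), Mul(12, 1631, 197)))) = Mul(Add(-1478619, Mul(-8778, -157)), Add(Add(519569, 1203100), Add(-394, Mul(-2, 2660161), 3855684))) = Mul(Add(-1478619, 1378146), Add(1722669, Add(-394, -5320322, 3855684))) = Mul(-100473, Add(1722669, -1465032)) = Mul(-100473, 257637) = -25885562301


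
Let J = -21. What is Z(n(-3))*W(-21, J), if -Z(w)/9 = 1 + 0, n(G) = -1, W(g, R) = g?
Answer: 189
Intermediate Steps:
Z(w) = -9 (Z(w) = -9*(1 + 0) = -9*1 = -9)
Z(n(-3))*W(-21, J) = -9*(-21) = 189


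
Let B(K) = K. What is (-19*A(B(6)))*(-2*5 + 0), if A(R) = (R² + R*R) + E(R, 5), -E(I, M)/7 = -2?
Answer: 16340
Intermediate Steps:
E(I, M) = 14 (E(I, M) = -7*(-2) = 14)
A(R) = 14 + 2*R² (A(R) = (R² + R*R) + 14 = (R² + R²) + 14 = 2*R² + 14 = 14 + 2*R²)
(-19*A(B(6)))*(-2*5 + 0) = (-19*(14 + 2*6²))*(-2*5 + 0) = (-19*(14 + 2*36))*(-10 + 0) = -19*(14 + 72)*(-10) = -19*86*(-10) = -1634*(-10) = 16340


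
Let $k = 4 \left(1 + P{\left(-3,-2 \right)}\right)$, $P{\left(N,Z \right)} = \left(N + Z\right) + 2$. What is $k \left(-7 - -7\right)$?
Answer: $0$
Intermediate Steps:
$P{\left(N,Z \right)} = 2 + N + Z$
$k = -8$ ($k = 4 \left(1 - 3\right) = 4 \left(-2\right) = -8$)
$k \left(-7 - -7\right) = - 8 \left(-7 - -7\right) = - 8 \left(-7 + 7\right) = \left(-8\right) 0 = 0$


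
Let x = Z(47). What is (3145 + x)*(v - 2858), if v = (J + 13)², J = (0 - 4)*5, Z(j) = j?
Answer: -8966328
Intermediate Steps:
J = -20 (J = -4*5 = -20)
x = 47
v = 49 (v = (-20 + 13)² = (-7)² = 49)
(3145 + x)*(v - 2858) = (3145 + 47)*(49 - 2858) = 3192*(-2809) = -8966328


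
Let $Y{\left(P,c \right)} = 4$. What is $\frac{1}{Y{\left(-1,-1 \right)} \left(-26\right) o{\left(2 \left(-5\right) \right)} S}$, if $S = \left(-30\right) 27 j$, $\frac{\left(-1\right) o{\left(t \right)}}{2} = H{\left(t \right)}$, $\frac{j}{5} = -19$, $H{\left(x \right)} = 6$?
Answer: $\frac{1}{96033600} \approx 1.0413 \cdot 10^{-8}$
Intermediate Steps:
$j = -95$ ($j = 5 \left(-19\right) = -95$)
$o{\left(t \right)} = -12$ ($o{\left(t \right)} = \left(-2\right) 6 = -12$)
$S = 76950$ ($S = \left(-30\right) 27 \left(-95\right) = \left(-810\right) \left(-95\right) = 76950$)
$\frac{1}{Y{\left(-1,-1 \right)} \left(-26\right) o{\left(2 \left(-5\right) \right)} S} = \frac{1}{4 \left(-26\right) \left(-12\right) 76950} = \frac{1}{\left(-104\right) \left(-12\right)} \frac{1}{76950} = \frac{1}{1248} \cdot \frac{1}{76950} = \frac{1}{96033600}$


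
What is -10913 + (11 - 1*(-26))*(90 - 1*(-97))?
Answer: -3994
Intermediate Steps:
-10913 + (11 - 1*(-26))*(90 - 1*(-97)) = -10913 + (11 + 26)*(90 + 97) = -10913 + 37*187 = -10913 + 6919 = -3994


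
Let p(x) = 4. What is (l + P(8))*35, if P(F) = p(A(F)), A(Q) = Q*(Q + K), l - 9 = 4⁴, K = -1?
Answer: 9415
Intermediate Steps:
l = 265 (l = 9 + 4⁴ = 9 + 256 = 265)
A(Q) = Q*(-1 + Q) (A(Q) = Q*(Q - 1) = Q*(-1 + Q))
P(F) = 4
(l + P(8))*35 = (265 + 4)*35 = 269*35 = 9415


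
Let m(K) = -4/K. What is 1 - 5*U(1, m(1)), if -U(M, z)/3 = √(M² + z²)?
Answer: 1 + 15*√17 ≈ 62.847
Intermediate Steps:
U(M, z) = -3*√(M² + z²)
1 - 5*U(1, m(1)) = 1 - (-15)*√(1² + (-4/1)²) = 1 - (-15)*√(1 + (-4*1)²) = 1 - (-15)*√(1 + (-4)²) = 1 - (-15)*√(1 + 16) = 1 - (-15)*√17 = 1 + 15*√17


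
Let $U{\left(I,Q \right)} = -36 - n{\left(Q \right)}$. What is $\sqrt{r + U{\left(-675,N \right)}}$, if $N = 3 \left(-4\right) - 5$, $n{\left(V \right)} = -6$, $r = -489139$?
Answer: $i \sqrt{489169} \approx 699.41 i$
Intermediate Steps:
$N = -17$ ($N = -12 - 5 = -17$)
$U{\left(I,Q \right)} = -30$ ($U{\left(I,Q \right)} = -36 - -6 = -36 + 6 = -30$)
$\sqrt{r + U{\left(-675,N \right)}} = \sqrt{-489139 - 30} = \sqrt{-489169} = i \sqrt{489169}$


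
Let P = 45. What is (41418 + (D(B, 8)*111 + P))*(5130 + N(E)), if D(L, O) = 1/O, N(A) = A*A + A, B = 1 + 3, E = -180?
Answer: 6196645125/4 ≈ 1.5492e+9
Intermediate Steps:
B = 4
N(A) = A + A² (N(A) = A² + A = A + A²)
(41418 + (D(B, 8)*111 + P))*(5130 + N(E)) = (41418 + (111/8 + 45))*(5130 - 180*(1 - 180)) = (41418 + ((⅛)*111 + 45))*(5130 - 180*(-179)) = (41418 + (111/8 + 45))*(5130 + 32220) = (41418 + 471/8)*37350 = (331815/8)*37350 = 6196645125/4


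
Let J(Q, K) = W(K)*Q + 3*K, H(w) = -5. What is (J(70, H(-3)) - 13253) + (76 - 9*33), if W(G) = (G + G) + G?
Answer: -14539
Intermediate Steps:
W(G) = 3*G (W(G) = 2*G + G = 3*G)
J(Q, K) = 3*K + 3*K*Q (J(Q, K) = (3*K)*Q + 3*K = 3*K*Q + 3*K = 3*K + 3*K*Q)
(J(70, H(-3)) - 13253) + (76 - 9*33) = (3*(-5)*(1 + 70) - 13253) + (76 - 9*33) = (3*(-5)*71 - 13253) + (76 - 297) = (-1065 - 13253) - 221 = -14318 - 221 = -14539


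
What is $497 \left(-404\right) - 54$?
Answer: $-200842$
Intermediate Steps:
$497 \left(-404\right) - 54 = -200788 - 54 = -200842$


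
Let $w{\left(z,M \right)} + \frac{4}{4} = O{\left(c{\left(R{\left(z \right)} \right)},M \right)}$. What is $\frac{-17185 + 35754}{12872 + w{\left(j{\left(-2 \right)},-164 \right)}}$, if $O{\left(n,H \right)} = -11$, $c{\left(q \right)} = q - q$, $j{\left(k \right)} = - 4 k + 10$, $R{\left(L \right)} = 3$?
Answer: $\frac{18569}{12860} \approx 1.4439$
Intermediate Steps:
$j{\left(k \right)} = 10 - 4 k$
$c{\left(q \right)} = 0$
$w{\left(z,M \right)} = -12$ ($w{\left(z,M \right)} = -1 - 11 = -12$)
$\frac{-17185 + 35754}{12872 + w{\left(j{\left(-2 \right)},-164 \right)}} = \frac{-17185 + 35754}{12872 - 12} = \frac{18569}{12860}$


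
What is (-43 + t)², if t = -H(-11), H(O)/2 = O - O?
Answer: 1849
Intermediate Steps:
H(O) = 0 (H(O) = 2*(O - O) = 2*0 = 0)
t = 0 (t = -1*0 = 0)
(-43 + t)² = (-43 + 0)² = (-43)² = 1849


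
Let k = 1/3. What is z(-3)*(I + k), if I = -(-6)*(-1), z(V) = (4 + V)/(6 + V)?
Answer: -17/9 ≈ -1.8889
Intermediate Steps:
k = ⅓ ≈ 0.33333
z(V) = (4 + V)/(6 + V)
I = -6 (I = -1*6 = -6)
z(-3)*(I + k) = ((4 - 3)/(6 - 3))*(-6 + ⅓) = (1/3)*(-17/3) = ((⅓)*1)*(-17/3) = (⅓)*(-17/3) = -17/9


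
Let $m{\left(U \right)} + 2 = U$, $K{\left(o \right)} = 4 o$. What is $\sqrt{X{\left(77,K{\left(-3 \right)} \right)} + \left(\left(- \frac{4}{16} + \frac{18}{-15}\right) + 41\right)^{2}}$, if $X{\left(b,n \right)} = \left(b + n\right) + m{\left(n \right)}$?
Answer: $\frac{\sqrt{646081}}{20} \approx 40.19$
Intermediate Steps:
$m{\left(U \right)} = -2 + U$
$X{\left(b,n \right)} = -2 + b + 2 n$ ($X{\left(b,n \right)} = \left(b + n\right) + \left(-2 + n\right) = -2 + b + 2 n$)
$\sqrt{X{\left(77,K{\left(-3 \right)} \right)} + \left(\left(- \frac{4}{16} + \frac{18}{-15}\right) + 41\right)^{2}} = \sqrt{\left(-2 + 77 + 2 \cdot 4 \left(-3\right)\right) + \left(\left(- \frac{4}{16} + \frac{18}{-15}\right) + 41\right)^{2}} = \sqrt{\left(-2 + 77 + 2 \left(-12\right)\right) + \left(\left(\left(-4\right) \frac{1}{16} + 18 \left(- \frac{1}{15}\right)\right) + 41\right)^{2}} = \sqrt{\left(-2 + 77 - 24\right) + \left(\left(- \frac{1}{4} - \frac{6}{5}\right) + 41\right)^{2}} = \sqrt{51 + \left(- \frac{29}{20} + 41\right)^{2}} = \sqrt{51 + \left(\frac{791}{20}\right)^{2}} = \sqrt{51 + \frac{625681}{400}} = \sqrt{\frac{646081}{400}} = \frac{\sqrt{646081}}{20}$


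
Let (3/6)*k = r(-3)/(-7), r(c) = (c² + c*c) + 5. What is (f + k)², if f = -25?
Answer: 48841/49 ≈ 996.75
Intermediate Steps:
r(c) = 5 + 2*c² (r(c) = (c² + c²) + 5 = 2*c² + 5 = 5 + 2*c²)
k = -46/7 (k = 2*((5 + 2*(-3)²)/(-7)) = 2*((5 + 2*9)*(-⅐)) = 2*((5 + 18)*(-⅐)) = 2*(23*(-⅐)) = 2*(-23/7) = -46/7 ≈ -6.5714)
(f + k)² = (-25 - 46/7)² = (-221/7)² = 48841/49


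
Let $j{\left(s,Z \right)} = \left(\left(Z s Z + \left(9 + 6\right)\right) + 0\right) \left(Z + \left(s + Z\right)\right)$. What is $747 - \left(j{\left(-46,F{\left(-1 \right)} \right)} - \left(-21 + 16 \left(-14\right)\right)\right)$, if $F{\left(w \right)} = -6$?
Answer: $-94676$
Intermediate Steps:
$j{\left(s,Z \right)} = \left(15 + s Z^{2}\right) \left(s + 2 Z\right)$ ($j{\left(s,Z \right)} = \left(\left(s Z^{2} + 15\right) + 0\right) \left(Z + \left(Z + s\right)\right) = \left(\left(15 + s Z^{2}\right) + 0\right) \left(s + 2 Z\right) = \left(15 + s Z^{2}\right) \left(s + 2 Z\right)$)
$747 - \left(j{\left(-46,F{\left(-1 \right)} \right)} - \left(-21 + 16 \left(-14\right)\right)\right) = 747 - \left(\left(15 \left(-46\right) + 30 \left(-6\right) + \left(-6\right)^{2} \left(-46\right)^{2} + 2 \left(-46\right) \left(-6\right)^{3}\right) - \left(-21 + 16 \left(-14\right)\right)\right) = 747 - \left(\left(-690 - 180 + 36 \cdot 2116 + 2 \left(-46\right) \left(-216\right)\right) - \left(-21 - 224\right)\right) = 747 - \left(\left(-690 - 180 + 76176 + 19872\right) - -245\right) = 747 - \left(95178 + 245\right) = 747 - 95423 = -94676$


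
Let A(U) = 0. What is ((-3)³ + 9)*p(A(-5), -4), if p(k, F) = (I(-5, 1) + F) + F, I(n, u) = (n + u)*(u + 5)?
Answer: 576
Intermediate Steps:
I(n, u) = (5 + u)*(n + u) (I(n, u) = (n + u)*(5 + u) = (5 + u)*(n + u))
p(k, F) = -24 + 2*F (p(k, F) = ((1² + 5*(-5) + 5*1 - 5*1) + F) + F = ((1 - 25 + 5 - 5) + F) + F = (-24 + F) + F = -24 + 2*F)
((-3)³ + 9)*p(A(-5), -4) = ((-3)³ + 9)*(-24 + 2*(-4)) = (-27 + 9)*(-24 - 8) = -18*(-32) = 576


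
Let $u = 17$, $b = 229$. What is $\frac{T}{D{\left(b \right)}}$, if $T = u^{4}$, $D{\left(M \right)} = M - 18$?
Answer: $\frac{83521}{211} \approx 395.83$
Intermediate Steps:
$D{\left(M \right)} = -18 + M$
$T = 83521$ ($T = 17^{4} = 83521$)
$\frac{T}{D{\left(b \right)}} = \frac{83521}{-18 + 229} = \frac{83521}{211}$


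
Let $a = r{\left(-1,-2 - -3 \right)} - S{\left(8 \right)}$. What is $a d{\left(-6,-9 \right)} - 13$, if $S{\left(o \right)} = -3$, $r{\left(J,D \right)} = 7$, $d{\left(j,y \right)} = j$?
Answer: $-73$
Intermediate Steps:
$a = 10$ ($a = 7 - -3 = 7 + 3 = 10$)
$a d{\left(-6,-9 \right)} - 13 = 10 \left(-6\right) - 13 = -60 - 13 = -73$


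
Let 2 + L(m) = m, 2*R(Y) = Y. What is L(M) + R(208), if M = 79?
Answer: 181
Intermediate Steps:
R(Y) = Y/2
L(m) = -2 + m
L(M) + R(208) = (-2 + 79) + (1/2)*208 = 77 + 104 = 181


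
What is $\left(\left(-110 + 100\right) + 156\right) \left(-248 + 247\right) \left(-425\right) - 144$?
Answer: $61906$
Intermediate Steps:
$\left(\left(-110 + 100\right) + 156\right) \left(-248 + 247\right) \left(-425\right) - 144 = \left(-10 + 156\right) \left(-1\right) \left(-425\right) - 144 = 146 \left(-1\right) \left(-425\right) - 144 = \left(-146\right) \left(-425\right) - 144 = 62050 - 144 = 61906$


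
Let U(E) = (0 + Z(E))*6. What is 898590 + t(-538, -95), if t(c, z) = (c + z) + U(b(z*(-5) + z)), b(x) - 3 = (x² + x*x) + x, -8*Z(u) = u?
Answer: 2724279/4 ≈ 6.8107e+5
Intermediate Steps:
Z(u) = -u/8
b(x) = 3 + x + 2*x² (b(x) = 3 + ((x² + x*x) + x) = 3 + ((x² + x²) + x) = 3 + (2*x² + x) = 3 + (x + 2*x²) = 3 + x + 2*x²)
U(E) = -3*E/4 (U(E) = (0 - E/8)*6 = -E/8*6 = -3*E/4)
t(c, z) = -9/4 + c - 24*z² + 4*z (t(c, z) = (c + z) - 3*(3 + (z*(-5) + z) + 2*(z*(-5) + z)²)/4 = (c + z) - 3*(3 + (-5*z + z) + 2*(-5*z + z)²)/4 = (c + z) - 3*(3 - 4*z + 2*(-4*z)²)/4 = (c + z) - 3*(3 - 4*z + 2*(16*z²))/4 = (c + z) - 3*(3 - 4*z + 32*z²)/4 = (c + z) + (-9/4 - 24*z² + 3*z) = -9/4 + c - 24*z² + 4*z)
898590 + t(-538, -95) = 898590 + (-9/4 - 538 - 24*(-95)² + 4*(-95)) = 898590 + (-9/4 - 538 - 24*9025 - 380) = 898590 + (-9/4 - 538 - 216600 - 380) = 898590 - 870081/4 = 2724279/4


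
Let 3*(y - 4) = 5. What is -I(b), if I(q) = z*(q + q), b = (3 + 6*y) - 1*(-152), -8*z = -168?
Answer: -7938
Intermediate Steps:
y = 17/3 (y = 4 + (⅓)*5 = 4 + 5/3 = 17/3 ≈ 5.6667)
z = 21 (z = -⅛*(-168) = 21)
b = 189 (b = (3 + 6*(17/3)) - 1*(-152) = (3 + 34) + 152 = 37 + 152 = 189)
I(q) = 42*q (I(q) = 21*(q + q) = 21*(2*q) = 42*q)
-I(b) = -42*189 = -1*7938 = -7938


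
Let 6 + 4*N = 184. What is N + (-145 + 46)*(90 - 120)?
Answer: 6029/2 ≈ 3014.5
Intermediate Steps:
N = 89/2 (N = -3/2 + (1/4)*184 = -3/2 + 46 = 89/2 ≈ 44.500)
N + (-145 + 46)*(90 - 120) = 89/2 + (-145 + 46)*(90 - 120) = 89/2 - 99*(-30) = 89/2 + 2970 = 6029/2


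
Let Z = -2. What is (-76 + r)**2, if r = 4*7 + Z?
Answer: 2500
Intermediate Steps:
r = 26 (r = 4*7 - 2 = 28 - 2 = 26)
(-76 + r)**2 = (-76 + 26)**2 = (-50)**2 = 2500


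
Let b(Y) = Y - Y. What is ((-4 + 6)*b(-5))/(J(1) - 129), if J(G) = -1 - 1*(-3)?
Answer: 0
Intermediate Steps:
b(Y) = 0
J(G) = 2 (J(G) = -1 + 3 = 2)
((-4 + 6)*b(-5))/(J(1) - 129) = ((-4 + 6)*0)/(2 - 129) = (2*0)/(-127) = 0*(-1/127) = 0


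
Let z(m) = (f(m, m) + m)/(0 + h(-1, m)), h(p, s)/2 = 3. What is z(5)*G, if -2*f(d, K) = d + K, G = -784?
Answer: 0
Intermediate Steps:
h(p, s) = 6 (h(p, s) = 2*3 = 6)
f(d, K) = -K/2 - d/2 (f(d, K) = -(d + K)/2 = -(K + d)/2 = -K/2 - d/2)
z(m) = 0 (z(m) = ((-m/2 - m/2) + m)/(0 + 6) = (-m + m)/6 = 0*(⅙) = 0)
z(5)*G = 0*(-784) = 0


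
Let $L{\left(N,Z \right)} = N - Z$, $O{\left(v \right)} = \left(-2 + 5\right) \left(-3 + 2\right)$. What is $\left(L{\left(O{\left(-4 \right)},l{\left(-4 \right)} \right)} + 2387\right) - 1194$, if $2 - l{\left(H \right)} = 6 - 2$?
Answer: $1192$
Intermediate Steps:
$l{\left(H \right)} = -2$ ($l{\left(H \right)} = 2 - \left(6 - 2\right) = 2 - 4 = -2$)
$O{\left(v \right)} = -3$ ($O{\left(v \right)} = 3 \left(-1\right) = -3$)
$\left(L{\left(O{\left(-4 \right)},l{\left(-4 \right)} \right)} + 2387\right) - 1194 = \left(\left(-3 - -2\right) + 2387\right) - 1194 = \left(\left(-3 + 2\right) + 2387\right) - 1194 = \left(-1 + 2387\right) - 1194 = 2386 - 1194 = 1192$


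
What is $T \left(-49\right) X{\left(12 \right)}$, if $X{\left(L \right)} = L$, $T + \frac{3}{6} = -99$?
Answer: $58506$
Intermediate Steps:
$T = - \frac{199}{2}$ ($T = - \frac{1}{2} - 99 = - \frac{199}{2} \approx -99.5$)
$T \left(-49\right) X{\left(12 \right)} = \left(- \frac{199}{2}\right) \left(-49\right) 12 = \frac{9751}{2} \cdot 12 = 58506$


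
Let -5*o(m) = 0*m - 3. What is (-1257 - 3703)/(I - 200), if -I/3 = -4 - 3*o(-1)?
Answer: 24800/913 ≈ 27.163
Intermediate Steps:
o(m) = 3/5 (o(m) = -(0*m - 3)/5 = -(0 - 3)/5 = -1/5*(-3) = 3/5)
I = 87/5 (I = -3*(-4 - 3*3/5) = -3*(-4 - 9/5) = -3*(-29/5) = 87/5 ≈ 17.400)
(-1257 - 3703)/(I - 200) = (-1257 - 3703)/(87/5 - 200) = -4960/(-913/5) = -4960*(-5/913) = 24800/913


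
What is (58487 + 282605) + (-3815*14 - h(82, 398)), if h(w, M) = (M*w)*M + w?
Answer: -12701528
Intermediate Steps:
h(w, M) = w + w*M**2 (h(w, M) = w*M**2 + w = w + w*M**2)
(58487 + 282605) + (-3815*14 - h(82, 398)) = (58487 + 282605) + (-3815*14 - 82*(1 + 398**2)) = 341092 + (-53410 - 82*(1 + 158404)) = 341092 + (-53410 - 82*158405) = 341092 + (-53410 - 1*12989210) = 341092 + (-53410 - 12989210) = 341092 - 13042620 = -12701528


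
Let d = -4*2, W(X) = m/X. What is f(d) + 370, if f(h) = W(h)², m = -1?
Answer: 23681/64 ≈ 370.02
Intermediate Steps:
W(X) = -1/X
d = -8
f(h) = h⁻² (f(h) = (-1/h)² = h⁻²)
f(d) + 370 = (-8)⁻² + 370 = 1/64 + 370 = 23681/64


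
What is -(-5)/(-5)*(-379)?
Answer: 379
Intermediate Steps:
-(-5)/(-5)*(-379) = -(-5)*(-1)/5*(-379) = -1*1*(-379) = -1*(-379) = 379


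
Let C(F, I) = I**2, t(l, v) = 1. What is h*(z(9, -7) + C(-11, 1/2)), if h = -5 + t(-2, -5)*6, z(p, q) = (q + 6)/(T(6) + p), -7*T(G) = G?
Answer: 29/228 ≈ 0.12719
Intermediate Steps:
T(G) = -G/7
z(p, q) = (6 + q)/(-6/7 + p) (z(p, q) = (q + 6)/(-1/7*6 + p) = (6 + q)/(-6/7 + p))
h = 1 (h = -5 + 1*6 = -5 + 6 = 1)
h*(z(9, -7) + C(-11, 1/2)) = 1*(7*(6 - 7)/(-6 + 7*9) + (1/2)**2) = 1*(7*(-1)/(-6 + 63) + (1/2)**2) = 1*(7*(-1)/57 + 1/4) = 1*(7*(1/57)*(-1) + 1/4) = 1*(-7/57 + 1/4) = 1*(29/228) = 29/228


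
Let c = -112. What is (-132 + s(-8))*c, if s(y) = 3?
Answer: 14448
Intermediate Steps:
(-132 + s(-8))*c = (-132 + 3)*(-112) = -129*(-112) = 14448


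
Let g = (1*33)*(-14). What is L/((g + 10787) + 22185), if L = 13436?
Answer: 6718/16255 ≈ 0.41329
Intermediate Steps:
g = -462 (g = 33*(-14) = -462)
L/((g + 10787) + 22185) = 13436/((-462 + 10787) + 22185) = 13436/(10325 + 22185) = 13436/32510 = 13436*(1/32510) = 6718/16255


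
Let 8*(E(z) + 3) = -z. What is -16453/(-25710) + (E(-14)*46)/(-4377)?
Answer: 12248851/18755445 ≈ 0.65308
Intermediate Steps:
E(z) = -3 - z/8 (E(z) = -3 + (-z)/8 = -3 - z/8)
-16453/(-25710) + (E(-14)*46)/(-4377) = -16453/(-25710) + ((-3 - ⅛*(-14))*46)/(-4377) = -16453*(-1/25710) + ((-3 + 7/4)*46)*(-1/4377) = 16453/25710 - 5/4*46*(-1/4377) = 16453/25710 - 115/2*(-1/4377) = 16453/25710 + 115/8754 = 12248851/18755445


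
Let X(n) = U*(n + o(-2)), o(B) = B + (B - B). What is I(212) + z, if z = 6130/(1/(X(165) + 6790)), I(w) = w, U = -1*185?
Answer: -143227238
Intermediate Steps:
o(B) = B (o(B) = B + 0 = B)
U = -185
X(n) = 370 - 185*n (X(n) = -185*(n - 2) = -185*(-2 + n) = 370 - 185*n)
z = -143227450 (z = 6130/(1/((370 - 185*165) + 6790)) = 6130/(1/((370 - 30525) + 6790)) = 6130/(1/(-30155 + 6790)) = 6130/(1/(-23365)) = 6130/(-1/23365) = 6130*(-23365) = -143227450)
I(212) + z = 212 - 143227450 = -143227238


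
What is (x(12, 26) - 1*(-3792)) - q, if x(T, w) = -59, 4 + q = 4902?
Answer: -1165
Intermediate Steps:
q = 4898 (q = -4 + 4902 = 4898)
(x(12, 26) - 1*(-3792)) - q = (-59 - 1*(-3792)) - 1*4898 = (-59 + 3792) - 4898 = 3733 - 4898 = -1165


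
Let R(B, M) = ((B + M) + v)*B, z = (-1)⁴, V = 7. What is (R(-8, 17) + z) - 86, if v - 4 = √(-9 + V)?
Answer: -189 - 8*I*√2 ≈ -189.0 - 11.314*I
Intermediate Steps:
v = 4 + I*√2 (v = 4 + √(-9 + 7) = 4 + √(-2) = 4 + I*√2 ≈ 4.0 + 1.4142*I)
z = 1
R(B, M) = B*(4 + B + M + I*√2) (R(B, M) = ((B + M) + (4 + I*√2))*B = (4 + B + M + I*√2)*B = B*(4 + B + M + I*√2))
(R(-8, 17) + z) - 86 = (-8*(4 - 8 + 17 + I*√2) + 1) - 86 = (-8*(13 + I*√2) + 1) - 86 = ((-104 - 8*I*√2) + 1) - 86 = (-103 - 8*I*√2) - 86 = -189 - 8*I*√2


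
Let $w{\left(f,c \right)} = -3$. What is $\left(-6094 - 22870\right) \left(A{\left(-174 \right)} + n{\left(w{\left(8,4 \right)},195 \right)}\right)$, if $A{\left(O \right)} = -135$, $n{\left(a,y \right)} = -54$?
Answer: $5474196$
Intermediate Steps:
$\left(-6094 - 22870\right) \left(A{\left(-174 \right)} + n{\left(w{\left(8,4 \right)},195 \right)}\right) = \left(-6094 - 22870\right) \left(-135 - 54\right) = \left(-28964\right) \left(-189\right) = 5474196$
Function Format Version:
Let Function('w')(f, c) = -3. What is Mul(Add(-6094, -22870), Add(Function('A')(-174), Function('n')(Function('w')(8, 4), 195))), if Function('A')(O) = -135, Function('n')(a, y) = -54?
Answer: 5474196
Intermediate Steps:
Mul(Add(-6094, -22870), Add(Function('A')(-174), Function('n')(Function('w')(8, 4), 195))) = Mul(Add(-6094, -22870), Add(-135, -54)) = Mul(-28964, -189) = 5474196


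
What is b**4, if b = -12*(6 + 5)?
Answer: 303595776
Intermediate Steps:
b = -132 (b = -12*11 = -4*33 = -132)
b**4 = (-132)**4 = 303595776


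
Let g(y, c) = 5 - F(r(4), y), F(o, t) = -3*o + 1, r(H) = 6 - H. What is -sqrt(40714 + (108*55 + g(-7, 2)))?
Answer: -2*sqrt(11666) ≈ -216.02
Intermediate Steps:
F(o, t) = 1 - 3*o
g(y, c) = 10 (g(y, c) = 5 - (1 - 3*(6 - 1*4)) = 5 - (1 - 3*(6 - 4)) = 5 - (1 - 3*2) = 5 - (1 - 6) = 5 - 1*(-5) = 5 + 5 = 10)
-sqrt(40714 + (108*55 + g(-7, 2))) = -sqrt(40714 + (108*55 + 10)) = -sqrt(40714 + (5940 + 10)) = -sqrt(40714 + 5950) = -sqrt(46664) = -2*sqrt(11666)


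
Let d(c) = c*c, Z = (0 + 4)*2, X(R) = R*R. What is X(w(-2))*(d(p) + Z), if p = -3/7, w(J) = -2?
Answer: 1604/49 ≈ 32.735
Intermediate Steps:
p = -3/7 (p = -3*⅐ = -3/7 ≈ -0.42857)
X(R) = R²
Z = 8 (Z = 4*2 = 8)
d(c) = c²
X(w(-2))*(d(p) + Z) = (-2)²*((-3/7)² + 8) = 4*(9/49 + 8) = 4*(401/49) = 1604/49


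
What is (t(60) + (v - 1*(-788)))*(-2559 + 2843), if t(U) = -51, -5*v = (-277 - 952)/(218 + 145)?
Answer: 380243056/1815 ≈ 2.0950e+5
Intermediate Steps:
v = 1229/1815 (v = -(-277 - 952)/(5*(218 + 145)) = -(-1229)/(5*363) = -⅕*(-1229/363) = 1229/1815 ≈ 0.67713)
(t(60) + (v - 1*(-788)))*(-2559 + 2843) = (-51 + (1229/1815 - 1*(-788)))*(-2559 + 2843) = (-51 + (1229/1815 + 788))*284 = (-51 + 1431449/1815)*284 = (1338884/1815)*284 = 380243056/1815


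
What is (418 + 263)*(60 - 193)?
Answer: -90573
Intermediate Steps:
(418 + 263)*(60 - 193) = 681*(-133) = -90573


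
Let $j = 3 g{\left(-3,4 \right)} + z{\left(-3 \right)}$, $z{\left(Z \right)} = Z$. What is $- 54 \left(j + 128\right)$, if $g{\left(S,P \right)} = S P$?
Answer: $-4806$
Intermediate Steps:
$g{\left(S,P \right)} = P S$
$j = -39$ ($j = 3 \cdot 4 \left(-3\right) - 3 = 3 \left(-12\right) - 3 = -36 - 3 = -39$)
$- 54 \left(j + 128\right) = - 54 \left(-39 + 128\right) = \left(-54\right) 89 = -4806$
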